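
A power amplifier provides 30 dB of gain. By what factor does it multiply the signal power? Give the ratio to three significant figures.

1000

Power ratio = 10^(dB/10).
10^(30/10) = 10^(3.000) = 1000.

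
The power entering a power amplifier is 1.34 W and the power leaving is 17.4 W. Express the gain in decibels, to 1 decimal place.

For a power ratio, dB = 10·log₁₀(P₂/P₁).
10·log₁₀(17.4/1.34) = 10·log₁₀(12.99) = 11.1 dB.

11.1 dB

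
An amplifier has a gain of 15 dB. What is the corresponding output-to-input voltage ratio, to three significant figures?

5.62

Voltage ratio = 10^(dB/20).
10^(15/20) = 10^(0.7500) = 5.62.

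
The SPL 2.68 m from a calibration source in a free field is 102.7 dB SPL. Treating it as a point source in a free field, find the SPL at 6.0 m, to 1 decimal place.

For a point source in a free field, ΔL = −20·log₁₀(d₂/d₁).
ΔL = −20·log₁₀(6.0/2.68) = -7.00 dB, so L₂ = 102.7 + (-7.00) = 95.7 dB SPL.

95.7 dB SPL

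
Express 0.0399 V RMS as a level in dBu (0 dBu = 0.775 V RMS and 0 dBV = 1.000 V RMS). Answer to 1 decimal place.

-25.8 dBu

dBu = 20·log₁₀(V / 0.775 V).
20·log₁₀(0.0399/0.775) = -25.8 dBu.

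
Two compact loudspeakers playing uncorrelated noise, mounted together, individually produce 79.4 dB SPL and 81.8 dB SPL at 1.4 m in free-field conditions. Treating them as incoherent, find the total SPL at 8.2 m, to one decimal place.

Combined at 1.4 m: 10·log₁₀(10^(79.4/10)+10^(81.8/10)) = 83.77 dB SPL.
Then apply −20·log₁₀(8.2/1.4) = -15.35 dB → 68.4 dB SPL.

68.4 dB SPL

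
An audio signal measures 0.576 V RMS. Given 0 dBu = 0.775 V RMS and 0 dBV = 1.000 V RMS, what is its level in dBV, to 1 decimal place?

dBV = 20·log₁₀(V / 1.000 V).
20·log₁₀(0.576/1.000) = -4.8 dBV.

-4.8 dBV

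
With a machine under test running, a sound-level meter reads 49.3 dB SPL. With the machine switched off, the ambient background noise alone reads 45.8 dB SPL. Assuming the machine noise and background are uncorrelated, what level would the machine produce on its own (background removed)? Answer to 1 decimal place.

Subtract intensities: L_src = 10·log₁₀(10^(L_total/10) − 10^(L_bg/10)).
L_src = 10·log₁₀(10^(49.3/10) − 10^(45.8/10)) = 10·log₁₀(47090) = 46.7 dB SPL.

46.7 dB SPL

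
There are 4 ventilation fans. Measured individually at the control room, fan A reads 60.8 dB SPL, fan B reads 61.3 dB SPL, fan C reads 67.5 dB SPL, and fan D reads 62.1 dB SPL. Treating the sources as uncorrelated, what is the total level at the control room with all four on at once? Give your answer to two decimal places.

69.91 dB SPL

Add the sources as powers (linear), then convert back to dB:
L_total = 10·log₁₀(10^(60.8/10) + 10^(61.3/10) + 10^(67.5/10) + 10^(62.1/10)) = 10·log₁₀(9796000) = 69.91 dB SPL.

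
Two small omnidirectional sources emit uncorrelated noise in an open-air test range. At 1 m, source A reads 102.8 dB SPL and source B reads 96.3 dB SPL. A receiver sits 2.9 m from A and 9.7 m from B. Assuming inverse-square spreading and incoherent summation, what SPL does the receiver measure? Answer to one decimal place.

At the listener: L_A = 102.8 − 20·log₁₀(2.9) = 93.55 dB; L_B = 96.3 − 20·log₁₀(9.7) = 76.56 dB.
Combined: 10·log₁₀(10^(93.55/10)+10^(76.56/10)) = 93.6 dB SPL.

93.6 dB SPL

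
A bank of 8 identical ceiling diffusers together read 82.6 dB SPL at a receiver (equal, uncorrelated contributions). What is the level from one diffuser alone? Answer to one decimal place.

8 equal incoherent sources add 10·log₁₀(8) = 9.03 dB over one source.
L_one = 82.6 − 9.03 = 73.6 dB SPL.

73.6 dB SPL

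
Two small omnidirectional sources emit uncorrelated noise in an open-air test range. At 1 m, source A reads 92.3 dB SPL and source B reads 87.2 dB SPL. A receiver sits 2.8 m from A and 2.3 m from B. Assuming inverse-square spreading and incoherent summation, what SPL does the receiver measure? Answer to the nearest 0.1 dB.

At the listener: L_A = 92.3 − 20·log₁₀(2.8) = 83.36 dB; L_B = 87.2 − 20·log₁₀(2.3) = 79.97 dB.
Combined: 10·log₁₀(10^(83.36/10)+10^(79.97/10)) = 85.0 dB SPL.

85.0 dB SPL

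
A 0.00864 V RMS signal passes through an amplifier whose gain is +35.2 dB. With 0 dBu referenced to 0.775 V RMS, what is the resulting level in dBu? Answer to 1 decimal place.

Input level: 20·log₁₀(0.00864/0.775) = -39.06 dBu.
Output: -39.06 + 35.2 = -3.9 dBu.

-3.9 dBu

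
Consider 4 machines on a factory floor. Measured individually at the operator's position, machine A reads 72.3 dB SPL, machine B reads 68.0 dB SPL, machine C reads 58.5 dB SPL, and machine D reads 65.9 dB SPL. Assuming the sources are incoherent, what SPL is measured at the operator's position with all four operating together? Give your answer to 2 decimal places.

74.45 dB SPL

Incoherent sources sum as intensities:
L_total = 10·log₁₀(10^(72.3/10) + 10^(68.0/10) + 10^(58.5/10) + 10^(65.9/10)) = 10·log₁₀(27890000) = 74.45 dB SPL.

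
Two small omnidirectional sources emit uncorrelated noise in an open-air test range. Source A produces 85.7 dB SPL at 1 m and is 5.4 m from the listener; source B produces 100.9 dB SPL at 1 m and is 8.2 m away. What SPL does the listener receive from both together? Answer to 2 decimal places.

At the listener: L_A = 85.7 − 20·log₁₀(5.4) = 71.052 dB; L_B = 100.9 − 20·log₁₀(8.2) = 82.624 dB.
Combined: 10·log₁₀(10^(71.052/10)+10^(82.624/10)) = 82.92 dB SPL.

82.92 dB SPL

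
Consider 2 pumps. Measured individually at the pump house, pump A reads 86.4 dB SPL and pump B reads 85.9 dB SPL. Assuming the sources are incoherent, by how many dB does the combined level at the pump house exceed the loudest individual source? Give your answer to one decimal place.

2.8 dB

Incoherent sources sum as intensities:
L_total = 10·log₁₀(10^(86.4/10) + 10^(85.9/10)) = 89.17 dB SPL.
Excess over the loudest (86.4 dB): 89.17 − 86.4 = 2.8 dB.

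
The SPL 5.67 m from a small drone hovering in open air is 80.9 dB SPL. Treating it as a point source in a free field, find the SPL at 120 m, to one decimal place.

54.4 dB SPL

Inverse-square spreading gives ΔL = −20·log₁₀(d₂/d₁).
ΔL = −20·log₁₀(120/5.67) = -26.51 dB, so L₂ = 80.9 + (-26.51) = 54.4 dB SPL.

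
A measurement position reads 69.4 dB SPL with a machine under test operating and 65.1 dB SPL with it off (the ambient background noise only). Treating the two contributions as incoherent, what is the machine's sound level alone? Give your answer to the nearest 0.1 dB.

67.4 dB SPL

Background correction is a power subtraction:
L_src = 10·log₁₀(10^(69.4/10) − 10^(65.1/10)) = 10·log₁₀(5474000) = 67.4 dB SPL.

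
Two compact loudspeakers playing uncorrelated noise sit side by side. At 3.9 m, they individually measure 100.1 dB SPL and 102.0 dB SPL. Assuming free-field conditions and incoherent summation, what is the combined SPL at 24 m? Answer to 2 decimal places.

Combined at 3.9 m: 10·log₁₀(10^(100.1/10)+10^(102.0/10)) = 104.163 dB SPL.
Then apply −20·log₁₀(24/3.9) = -15.783 dB → 88.38 dB SPL.

88.38 dB SPL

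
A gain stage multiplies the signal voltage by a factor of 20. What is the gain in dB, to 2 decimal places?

26.02 dB

Voltage is an amplitude quantity, so gain = 20·log₁₀(V_out/V_in).
20·log₁₀(20) = 26.02 dB.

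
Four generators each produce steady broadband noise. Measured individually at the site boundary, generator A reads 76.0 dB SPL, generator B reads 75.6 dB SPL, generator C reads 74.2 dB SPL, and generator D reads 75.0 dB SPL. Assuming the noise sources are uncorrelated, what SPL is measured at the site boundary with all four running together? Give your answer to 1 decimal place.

Uncorrelated sources add in intensity (power), not in dB.
L_total = 10·log₁₀(10^(76.0/10) + 10^(75.6/10) + 10^(74.2/10) + 10^(75.0/10)) = 10·log₁₀(134000000) = 81.3 dB SPL.

81.3 dB SPL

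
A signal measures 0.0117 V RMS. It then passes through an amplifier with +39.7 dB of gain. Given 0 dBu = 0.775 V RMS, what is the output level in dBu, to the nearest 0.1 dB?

Input level: 20·log₁₀(0.0117/0.775) = -36.42 dBu.
Output: -36.42 + 39.7 = +3.3 dBu.

+3.3 dBu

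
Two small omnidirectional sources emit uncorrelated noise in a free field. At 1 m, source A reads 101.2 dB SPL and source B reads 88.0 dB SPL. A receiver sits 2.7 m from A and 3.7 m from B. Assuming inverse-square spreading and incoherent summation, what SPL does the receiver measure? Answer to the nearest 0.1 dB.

At the listener: L_A = 101.2 − 20·log₁₀(2.7) = 92.57 dB; L_B = 88.0 − 20·log₁₀(3.7) = 76.64 dB.
Combined: 10·log₁₀(10^(92.57/10)+10^(76.64/10)) = 92.7 dB SPL.

92.7 dB SPL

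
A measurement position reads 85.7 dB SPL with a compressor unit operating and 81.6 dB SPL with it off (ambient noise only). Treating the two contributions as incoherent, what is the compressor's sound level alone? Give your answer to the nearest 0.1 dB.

Remove the background by subtracting linear intensities:
L_src = 10·log₁₀(10^(85.7/10) − 10^(81.6/10)) = 10·log₁₀(227000000) = 83.6 dB SPL.

83.6 dB SPL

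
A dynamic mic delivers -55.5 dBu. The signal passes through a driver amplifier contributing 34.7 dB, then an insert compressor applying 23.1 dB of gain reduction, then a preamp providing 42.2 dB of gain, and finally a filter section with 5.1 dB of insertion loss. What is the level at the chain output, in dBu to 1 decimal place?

In dB, series stages simply add:
-55.5 + 34.7 − 23.1 + 42.2 − 5.1 = -6.8 dBu.

-6.8 dBu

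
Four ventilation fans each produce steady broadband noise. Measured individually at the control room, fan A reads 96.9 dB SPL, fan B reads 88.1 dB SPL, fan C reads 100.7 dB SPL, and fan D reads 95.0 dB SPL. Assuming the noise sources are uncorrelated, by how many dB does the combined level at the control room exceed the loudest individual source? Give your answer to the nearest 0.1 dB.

Uncorrelated sources add in intensity (power), not in dB.
L_total = 10·log₁₀(10^(96.9/10) + 10^(88.1/10) + 10^(100.7/10) + 10^(95.0/10)) = 103.11 dB SPL.
Excess over the loudest (100.7 dB): 103.11 − 100.7 = 2.4 dB.

2.4 dB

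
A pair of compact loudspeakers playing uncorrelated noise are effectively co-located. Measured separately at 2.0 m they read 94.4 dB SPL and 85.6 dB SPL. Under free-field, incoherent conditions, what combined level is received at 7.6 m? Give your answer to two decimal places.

Combined at 2.0 m: 10·log₁₀(10^(94.4/10)+10^(85.6/10)) = 94.938 dB SPL.
Then apply −20·log₁₀(7.6/2.0) = -11.596 dB → 83.34 dB SPL.

83.34 dB SPL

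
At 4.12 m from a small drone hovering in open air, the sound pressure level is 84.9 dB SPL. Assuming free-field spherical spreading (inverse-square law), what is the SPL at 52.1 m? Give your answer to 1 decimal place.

For a point source in a free field, ΔL = −20·log₁₀(d₂/d₁).
ΔL = −20·log₁₀(52.1/4.12) = -22.04 dB, so L₂ = 84.9 + (-22.04) = 62.9 dB SPL.

62.9 dB SPL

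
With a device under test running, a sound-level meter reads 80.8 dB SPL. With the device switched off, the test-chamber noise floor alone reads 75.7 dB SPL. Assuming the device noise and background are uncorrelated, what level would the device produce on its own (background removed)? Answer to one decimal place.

79.2 dB SPL

Subtract intensities: L_src = 10·log₁₀(10^(L_total/10) − 10^(L_bg/10)).
L_src = 10·log₁₀(10^(80.8/10) − 10^(75.7/10)) = 10·log₁₀(83070000) = 79.2 dB SPL.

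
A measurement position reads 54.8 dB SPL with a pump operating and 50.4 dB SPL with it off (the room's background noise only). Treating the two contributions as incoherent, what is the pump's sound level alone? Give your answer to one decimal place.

Background correction is a power subtraction:
L_src = 10·log₁₀(10^(54.8/10) − 10^(50.4/10)) = 10·log₁₀(192300) = 52.8 dB SPL.

52.8 dB SPL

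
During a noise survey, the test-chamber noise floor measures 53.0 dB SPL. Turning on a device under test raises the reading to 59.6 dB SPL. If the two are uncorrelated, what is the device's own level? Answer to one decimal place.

58.5 dB SPL

Background correction is a power subtraction:
L_src = 10·log₁₀(10^(59.6/10) − 10^(53.0/10)) = 10·log₁₀(712500) = 58.5 dB SPL.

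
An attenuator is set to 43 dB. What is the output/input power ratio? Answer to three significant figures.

0.0000501

Power ratio = 10^(dB/10).
10^(-43/10) = 10^(-4.300) = 0.0000501.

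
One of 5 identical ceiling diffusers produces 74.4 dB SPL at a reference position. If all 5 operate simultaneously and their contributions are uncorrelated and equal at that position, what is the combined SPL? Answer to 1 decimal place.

81.4 dB SPL

5 equal incoherent sources raise the level by 10·log₁₀(5) = 6.99 dB.
L_total = 74.4 + 6.99 = 81.4 dB SPL.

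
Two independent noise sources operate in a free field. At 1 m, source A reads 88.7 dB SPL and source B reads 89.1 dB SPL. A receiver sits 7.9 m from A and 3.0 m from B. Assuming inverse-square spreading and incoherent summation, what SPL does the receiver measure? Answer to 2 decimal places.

80.09 dB SPL

At the listener: L_A = 88.7 − 20·log₁₀(7.9) = 70.747 dB; L_B = 89.1 − 20·log₁₀(3.0) = 79.558 dB.
Combined: 10·log₁₀(10^(70.747/10)+10^(79.558/10)) = 80.09 dB SPL.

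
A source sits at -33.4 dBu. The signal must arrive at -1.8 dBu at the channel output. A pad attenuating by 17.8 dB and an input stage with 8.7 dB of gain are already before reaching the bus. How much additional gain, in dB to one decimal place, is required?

The required make-up gain is the shortfall in the dB sum.
G = -1.8 − (-33.4) + 17.8 − 8.7 = 40.7 dB.

40.7 dB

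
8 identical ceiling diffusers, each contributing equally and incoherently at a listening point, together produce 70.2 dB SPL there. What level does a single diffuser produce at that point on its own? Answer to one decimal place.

61.2 dB SPL

8 equal incoherent sources add 10·log₁₀(8) = 9.03 dB over one source.
L_one = 70.2 − 9.03 = 61.2 dB SPL.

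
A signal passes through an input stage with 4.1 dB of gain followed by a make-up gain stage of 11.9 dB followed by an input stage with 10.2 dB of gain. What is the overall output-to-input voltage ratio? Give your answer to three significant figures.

Net gain = 4.1 + 11.9 + 10.2 = 26.2 dB.
Voltage ratio = 10^(26.2/20) = 20.4.

20.4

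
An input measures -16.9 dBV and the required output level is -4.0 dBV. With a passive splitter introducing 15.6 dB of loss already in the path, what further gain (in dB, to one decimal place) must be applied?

28.5 dB

The required make-up gain is the shortfall in the dB sum.
G = -4.0 − (-16.9) + 15.6 = 28.5 dB.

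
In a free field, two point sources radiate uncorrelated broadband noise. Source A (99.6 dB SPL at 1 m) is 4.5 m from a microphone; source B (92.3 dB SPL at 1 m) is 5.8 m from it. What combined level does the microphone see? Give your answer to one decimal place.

At the listener: L_A = 99.6 − 20·log₁₀(4.5) = 86.54 dB; L_B = 92.3 − 20·log₁₀(5.8) = 77.03 dB.
Combined: 10·log₁₀(10^(86.54/10)+10^(77.03/10)) = 87.0 dB SPL.

87.0 dB SPL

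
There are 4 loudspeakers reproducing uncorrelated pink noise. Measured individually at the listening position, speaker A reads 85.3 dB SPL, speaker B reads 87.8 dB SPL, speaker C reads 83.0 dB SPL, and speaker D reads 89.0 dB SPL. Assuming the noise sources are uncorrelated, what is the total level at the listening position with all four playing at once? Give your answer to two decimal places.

Add the sources as powers (linear), then convert back to dB:
L_total = 10·log₁₀(10^(85.3/10) + 10^(87.8/10) + 10^(83.0/10) + 10^(89.0/10)) = 10·log₁₀(1935000000) = 92.87 dB SPL.

92.87 dB SPL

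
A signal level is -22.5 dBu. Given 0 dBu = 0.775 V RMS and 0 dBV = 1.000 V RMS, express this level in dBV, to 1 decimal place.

The offset between the scales is 20·log₁₀(0.775/1.000) = −2.214 dB.
So dBV = -22.5 − 2.214 = -24.7 dBV.

-24.7 dBV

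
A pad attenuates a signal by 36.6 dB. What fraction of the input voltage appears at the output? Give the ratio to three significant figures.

Voltage ratio = 10^(dB/20).
10^(-36.6/20) = 10^(-1.830) = 0.0148.

0.0148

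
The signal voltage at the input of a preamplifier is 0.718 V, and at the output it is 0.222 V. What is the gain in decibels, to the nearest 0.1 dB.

-10.2 dB

Voltage ratio → dB uses the 20·log₁₀ form:
20·log₁₀(0.222/0.718) = 20·log₁₀(0.3092) = -10.2 dB.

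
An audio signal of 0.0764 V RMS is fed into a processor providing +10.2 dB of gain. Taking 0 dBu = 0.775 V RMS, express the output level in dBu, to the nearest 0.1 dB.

Input level: 20·log₁₀(0.0764/0.775) = -20.12 dBu.
Output: -20.12 + 10.2 = -9.9 dBu.

-9.9 dBu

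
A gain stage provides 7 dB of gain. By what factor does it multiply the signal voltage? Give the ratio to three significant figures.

Voltage ratio = 10^(dB/20).
10^(7/20) = 10^(0.3500) = 2.24.

2.24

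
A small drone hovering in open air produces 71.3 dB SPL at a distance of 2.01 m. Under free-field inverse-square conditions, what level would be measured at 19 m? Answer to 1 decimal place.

For a point source in a free field, ΔL = −20·log₁₀(d₂/d₁).
ΔL = −20·log₁₀(19/2.01) = -19.51 dB, so L₂ = 71.3 + (-19.51) = 51.8 dB SPL.

51.8 dB SPL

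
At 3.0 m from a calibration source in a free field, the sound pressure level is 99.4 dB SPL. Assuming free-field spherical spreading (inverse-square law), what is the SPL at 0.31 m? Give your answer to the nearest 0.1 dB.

For a point source in a free field, ΔL = −20·log₁₀(d₂/d₁).
ΔL = −20·log₁₀(0.31/3.0) = 19.72 dB, so L₂ = 99.4 + (19.72) = 119.1 dB SPL.

119.1 dB SPL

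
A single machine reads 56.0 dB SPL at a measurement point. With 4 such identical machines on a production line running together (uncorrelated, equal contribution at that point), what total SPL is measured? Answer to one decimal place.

4 equal incoherent sources raise the level by 10·log₁₀(4) = 6.02 dB.
L_total = 56.0 + 6.02 = 62.0 dB SPL.

62.0 dB SPL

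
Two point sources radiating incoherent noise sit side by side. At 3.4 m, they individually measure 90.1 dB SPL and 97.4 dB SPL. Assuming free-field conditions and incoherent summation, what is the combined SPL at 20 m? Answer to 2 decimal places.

Combined at 3.4 m: 10·log₁₀(10^(90.1/10)+10^(97.4/10)) = 98.142 dB SPL.
Then apply −20·log₁₀(20/3.4) = -15.391 dB → 82.75 dB SPL.

82.75 dB SPL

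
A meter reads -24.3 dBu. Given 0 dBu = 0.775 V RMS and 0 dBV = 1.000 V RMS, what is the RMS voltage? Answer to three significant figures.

V = 0.775 V × 10^(-24.3/20).
= 0.775 × 0.06095 = 0.0472 V.

0.0472 V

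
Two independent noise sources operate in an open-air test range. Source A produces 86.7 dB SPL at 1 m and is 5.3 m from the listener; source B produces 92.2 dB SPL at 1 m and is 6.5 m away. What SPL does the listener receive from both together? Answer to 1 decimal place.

At the listener: L_A = 86.7 − 20·log₁₀(5.3) = 72.21 dB; L_B = 92.2 − 20·log₁₀(6.5) = 75.94 dB.
Combined: 10·log₁₀(10^(72.21/10)+10^(75.94/10)) = 77.5 dB SPL.

77.5 dB SPL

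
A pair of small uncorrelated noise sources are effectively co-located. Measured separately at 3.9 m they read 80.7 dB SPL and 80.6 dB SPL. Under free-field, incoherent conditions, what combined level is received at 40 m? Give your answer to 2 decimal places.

Combined at 3.9 m: 10·log₁₀(10^(80.7/10)+10^(80.6/10)) = 83.661 dB SPL.
Then apply −20·log₁₀(40/3.9) = -20.220 dB → 63.44 dB SPL.

63.44 dB SPL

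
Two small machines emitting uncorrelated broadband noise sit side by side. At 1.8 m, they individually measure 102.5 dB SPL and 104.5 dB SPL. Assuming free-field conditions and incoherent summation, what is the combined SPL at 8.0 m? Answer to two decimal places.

93.67 dB SPL

Combined at 1.8 m: 10·log₁₀(10^(102.5/10)+10^(104.5/10)) = 106.624 dB SPL.
Then apply −20·log₁₀(8.0/1.8) = -12.956 dB → 93.67 dB SPL.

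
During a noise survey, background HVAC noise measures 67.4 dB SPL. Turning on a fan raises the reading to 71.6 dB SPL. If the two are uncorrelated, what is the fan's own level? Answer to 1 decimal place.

Remove the background by subtracting linear intensities:
L_src = 10·log₁₀(10^(71.6/10) − 10^(67.4/10)) = 10·log₁₀(8959000) = 69.5 dB SPL.

69.5 dB SPL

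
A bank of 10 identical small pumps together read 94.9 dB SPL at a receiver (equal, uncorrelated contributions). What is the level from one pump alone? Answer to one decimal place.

10 equal incoherent sources add 10·log₁₀(10) = 10.00 dB over one source.
L_one = 94.9 − 10.00 = 84.9 dB SPL.

84.9 dB SPL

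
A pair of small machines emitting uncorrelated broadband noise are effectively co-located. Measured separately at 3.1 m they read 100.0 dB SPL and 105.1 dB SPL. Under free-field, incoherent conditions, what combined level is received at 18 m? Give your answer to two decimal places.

Combined at 3.1 m: 10·log₁₀(10^(100.0/10)+10^(105.1/10)) = 106.269 dB SPL.
Then apply −20·log₁₀(18/3.1) = -15.278 dB → 90.99 dB SPL.

90.99 dB SPL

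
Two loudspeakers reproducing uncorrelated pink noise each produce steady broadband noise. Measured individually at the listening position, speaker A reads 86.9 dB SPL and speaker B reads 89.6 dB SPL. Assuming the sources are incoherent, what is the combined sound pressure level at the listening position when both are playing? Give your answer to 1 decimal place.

91.5 dB SPL

Add the sources as powers (linear), then convert back to dB:
L_total = 10·log₁₀(10^(86.9/10) + 10^(89.6/10)) = 10·log₁₀(1402000000) = 91.5 dB SPL.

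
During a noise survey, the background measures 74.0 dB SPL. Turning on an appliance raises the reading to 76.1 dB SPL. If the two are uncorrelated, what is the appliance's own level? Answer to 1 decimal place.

Background correction is a power subtraction:
L_src = 10·log₁₀(10^(76.1/10) − 10^(74.0/10)) = 10·log₁₀(15620000) = 71.9 dB SPL.

71.9 dB SPL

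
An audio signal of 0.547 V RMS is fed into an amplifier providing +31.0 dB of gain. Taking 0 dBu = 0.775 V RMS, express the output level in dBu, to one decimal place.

+28.0 dBu

Input level: 20·log₁₀(0.547/0.775) = -3.03 dBu.
Output: -3.03 + 31.0 = +28.0 dBu.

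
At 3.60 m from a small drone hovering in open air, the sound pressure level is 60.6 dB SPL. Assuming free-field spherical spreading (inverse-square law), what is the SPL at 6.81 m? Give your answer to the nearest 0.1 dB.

55.1 dB SPL

Inverse-square spreading gives ΔL = −20·log₁₀(d₂/d₁).
ΔL = −20·log₁₀(6.81/3.60) = -5.54 dB, so L₂ = 60.6 + (-5.54) = 55.1 dB SPL.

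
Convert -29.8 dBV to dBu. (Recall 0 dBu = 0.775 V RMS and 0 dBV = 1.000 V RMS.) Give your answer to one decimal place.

-27.6 dBu

The offset between the scales is 20·log₁₀(0.775/1.000) = −2.214 dB.
So dBu = -29.8 + 2.214 = -27.6 dBu.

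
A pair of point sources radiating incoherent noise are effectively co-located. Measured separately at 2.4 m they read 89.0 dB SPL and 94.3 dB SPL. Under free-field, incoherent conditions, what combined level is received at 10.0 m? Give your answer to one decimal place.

Combined at 2.4 m: 10·log₁₀(10^(89.0/10)+10^(94.3/10)) = 95.42 dB SPL.
Then apply −20·log₁₀(10.0/2.4) = -12.40 dB → 83.0 dB SPL.

83.0 dB SPL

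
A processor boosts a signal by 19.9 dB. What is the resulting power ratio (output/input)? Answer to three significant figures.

Power ratio = 10^(dB/10).
10^(19.9/10) = 10^(1.990) = 97.7.

97.7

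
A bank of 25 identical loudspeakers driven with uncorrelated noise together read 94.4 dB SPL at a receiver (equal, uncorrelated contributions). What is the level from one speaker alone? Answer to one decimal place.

25 equal incoherent sources add 10·log₁₀(25) = 13.98 dB over one source.
L_one = 94.4 − 13.98 = 80.4 dB SPL.

80.4 dB SPL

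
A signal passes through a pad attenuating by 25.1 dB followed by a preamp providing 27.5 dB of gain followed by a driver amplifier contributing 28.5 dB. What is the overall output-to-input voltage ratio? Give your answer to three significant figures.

Net gain = (−25.1) + 27.5 + 28.5 = 30.9 dB.
Voltage ratio = 10^(30.9/20) = 35.1.

35.1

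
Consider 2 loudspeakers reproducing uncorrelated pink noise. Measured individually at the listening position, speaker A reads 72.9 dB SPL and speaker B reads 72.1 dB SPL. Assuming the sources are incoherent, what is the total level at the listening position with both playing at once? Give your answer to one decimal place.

Uncorrelated sources add in intensity (power), not in dB.
L_total = 10·log₁₀(10^(72.9/10) + 10^(72.1/10)) = 10·log₁₀(35720000) = 75.5 dB SPL.

75.5 dB SPL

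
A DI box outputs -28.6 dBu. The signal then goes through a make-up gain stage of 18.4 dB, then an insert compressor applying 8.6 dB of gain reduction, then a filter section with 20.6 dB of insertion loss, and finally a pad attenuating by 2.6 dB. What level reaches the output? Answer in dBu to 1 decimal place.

-42.0 dBu

Cascaded gains and losses add directly in dB.
-28.6 + 18.4 − 8.6 − 20.6 − 2.6 = -42.0 dBu.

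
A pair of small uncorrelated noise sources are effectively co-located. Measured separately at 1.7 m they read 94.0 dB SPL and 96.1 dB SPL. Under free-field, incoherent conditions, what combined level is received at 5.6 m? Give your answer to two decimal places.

87.83 dB SPL

Combined at 1.7 m: 10·log₁₀(10^(94.0/10)+10^(96.1/10)) = 98.186 dB SPL.
Then apply −20·log₁₀(5.6/1.7) = -10.355 dB → 87.83 dB SPL.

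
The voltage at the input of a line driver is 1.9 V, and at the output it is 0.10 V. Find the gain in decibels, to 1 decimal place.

-25.6 dB

For a voltage ratio, dB = 20·log₁₀(V₂/V₁).
20·log₁₀(0.10/1.9) = 20·log₁₀(0.05263) = -25.6 dB.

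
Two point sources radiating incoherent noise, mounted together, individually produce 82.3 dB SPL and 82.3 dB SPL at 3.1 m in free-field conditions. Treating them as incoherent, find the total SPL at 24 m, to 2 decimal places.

67.53 dB SPL

Combined at 3.1 m: 10·log₁₀(10^(82.3/10)+10^(82.3/10)) = 85.310 dB SPL.
Then apply −20·log₁₀(24/3.1) = -17.777 dB → 67.53 dB SPL.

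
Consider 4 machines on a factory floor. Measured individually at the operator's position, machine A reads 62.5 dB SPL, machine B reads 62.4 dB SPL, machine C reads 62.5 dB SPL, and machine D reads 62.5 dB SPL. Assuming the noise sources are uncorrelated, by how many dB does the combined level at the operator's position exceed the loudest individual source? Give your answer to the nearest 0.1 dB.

Add the sources as powers (linear), then convert back to dB:
L_total = 10·log₁₀(10^(62.5/10) + 10^(62.4/10) + 10^(62.5/10) + 10^(62.5/10)) = 68.50 dB SPL.
Excess over the loudest (62.5 dB): 68.50 − 62.5 = 6.0 dB.

6.0 dB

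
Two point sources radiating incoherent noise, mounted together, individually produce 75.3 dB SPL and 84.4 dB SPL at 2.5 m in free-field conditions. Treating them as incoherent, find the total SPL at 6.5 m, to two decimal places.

76.60 dB SPL

Combined at 2.5 m: 10·log₁₀(10^(75.3/10)+10^(84.4/10)) = 84.904 dB SPL.
Then apply −20·log₁₀(6.5/2.5) = -8.299 dB → 76.60 dB SPL.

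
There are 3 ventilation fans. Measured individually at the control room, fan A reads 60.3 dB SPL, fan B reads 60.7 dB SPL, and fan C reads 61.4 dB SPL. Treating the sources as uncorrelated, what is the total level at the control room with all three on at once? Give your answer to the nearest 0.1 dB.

65.6 dB SPL

Add the sources as powers (linear), then convert back to dB:
L_total = 10·log₁₀(10^(60.3/10) + 10^(60.7/10) + 10^(61.4/10)) = 10·log₁₀(3627000) = 65.6 dB SPL.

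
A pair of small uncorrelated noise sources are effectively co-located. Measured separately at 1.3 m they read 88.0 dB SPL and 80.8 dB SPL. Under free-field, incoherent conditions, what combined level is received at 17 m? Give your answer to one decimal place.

Combined at 1.3 m: 10·log₁₀(10^(88.0/10)+10^(80.8/10)) = 88.76 dB SPL.
Then apply −20·log₁₀(17/1.3) = -22.33 dB → 66.4 dB SPL.

66.4 dB SPL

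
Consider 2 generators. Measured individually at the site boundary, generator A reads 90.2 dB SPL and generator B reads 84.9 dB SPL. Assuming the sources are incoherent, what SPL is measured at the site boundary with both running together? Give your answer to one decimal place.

91.3 dB SPL

Uncorrelated sources add in intensity (power), not in dB.
L_total = 10·log₁₀(10^(90.2/10) + 10^(84.9/10)) = 10·log₁₀(1356000000) = 91.3 dB SPL.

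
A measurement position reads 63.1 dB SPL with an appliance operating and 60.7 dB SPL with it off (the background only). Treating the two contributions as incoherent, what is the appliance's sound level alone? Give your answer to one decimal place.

59.4 dB SPL

Subtract intensities: L_src = 10·log₁₀(10^(L_total/10) − 10^(L_bg/10)).
L_src = 10·log₁₀(10^(63.1/10) − 10^(60.7/10)) = 10·log₁₀(866800) = 59.4 dB SPL.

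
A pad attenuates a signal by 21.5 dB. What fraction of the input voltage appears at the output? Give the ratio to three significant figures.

Voltage ratio = 10^(dB/20).
10^(-21.5/20) = 10^(-1.075) = 0.0841.

0.0841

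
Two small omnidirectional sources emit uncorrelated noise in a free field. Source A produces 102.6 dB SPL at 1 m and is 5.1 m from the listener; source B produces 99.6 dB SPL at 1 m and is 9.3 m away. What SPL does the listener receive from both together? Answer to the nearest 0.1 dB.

At the listener: L_A = 102.6 − 20·log₁₀(5.1) = 88.45 dB; L_B = 99.6 − 20·log₁₀(9.3) = 80.23 dB.
Combined: 10·log₁₀(10^(88.45/10)+10^(80.23/10)) = 89.1 dB SPL.

89.1 dB SPL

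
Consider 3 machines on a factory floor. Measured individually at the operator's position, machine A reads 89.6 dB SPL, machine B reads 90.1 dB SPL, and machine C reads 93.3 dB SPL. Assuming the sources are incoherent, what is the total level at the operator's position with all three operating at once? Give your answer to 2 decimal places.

96.10 dB SPL

Uncorrelated sources add in intensity (power), not in dB.
L_total = 10·log₁₀(10^(89.6/10) + 10^(90.1/10) + 10^(93.3/10)) = 10·log₁₀(4073000000) = 96.10 dB SPL.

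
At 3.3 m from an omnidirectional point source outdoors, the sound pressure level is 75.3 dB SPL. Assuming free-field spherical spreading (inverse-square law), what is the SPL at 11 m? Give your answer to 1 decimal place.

Inverse-square spreading gives ΔL = −20·log₁₀(d₂/d₁).
ΔL = −20·log₁₀(11/3.3) = -10.46 dB, so L₂ = 75.3 + (-10.46) = 64.8 dB SPL.

64.8 dB SPL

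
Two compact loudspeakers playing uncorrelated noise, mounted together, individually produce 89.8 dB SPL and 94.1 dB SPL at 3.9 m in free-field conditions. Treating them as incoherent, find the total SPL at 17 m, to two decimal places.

Combined at 3.9 m: 10·log₁₀(10^(89.8/10)+10^(94.1/10)) = 95.472 dB SPL.
Then apply −20·log₁₀(17/3.9) = -12.788 dB → 82.68 dB SPL.

82.68 dB SPL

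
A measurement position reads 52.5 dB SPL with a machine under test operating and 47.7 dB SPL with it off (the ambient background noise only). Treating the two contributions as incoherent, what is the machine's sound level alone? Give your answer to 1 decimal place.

50.8 dB SPL

Remove the background by subtracting linear intensities:
L_src = 10·log₁₀(10^(52.5/10) − 10^(47.7/10)) = 10·log₁₀(118900) = 50.8 dB SPL.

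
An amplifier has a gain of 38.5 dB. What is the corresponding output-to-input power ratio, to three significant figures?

Power ratio = 10^(dB/10).
10^(38.5/10) = 10^(3.850) = 7080.

7080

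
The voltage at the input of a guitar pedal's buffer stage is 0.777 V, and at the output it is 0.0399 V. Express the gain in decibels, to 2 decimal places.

Voltage ratio → dB uses the 20·log₁₀ form:
20·log₁₀(0.0399/0.777) = 20·log₁₀(0.05135) = -25.79 dB.

-25.79 dB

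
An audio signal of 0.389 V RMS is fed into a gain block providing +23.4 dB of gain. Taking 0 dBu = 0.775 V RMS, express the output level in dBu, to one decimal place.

Input level: 20·log₁₀(0.389/0.775) = -5.99 dBu.
Output: -5.99 + 23.4 = +17.4 dBu.

+17.4 dBu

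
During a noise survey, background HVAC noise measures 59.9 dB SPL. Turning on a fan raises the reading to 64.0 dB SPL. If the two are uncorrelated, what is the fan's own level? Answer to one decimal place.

61.9 dB SPL

Remove the background by subtracting linear intensities:
L_src = 10·log₁₀(10^(64.0/10) − 10^(59.9/10)) = 10·log₁₀(1535000) = 61.9 dB SPL.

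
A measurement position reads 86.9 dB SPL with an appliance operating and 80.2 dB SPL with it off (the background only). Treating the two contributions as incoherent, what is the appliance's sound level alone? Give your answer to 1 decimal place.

85.9 dB SPL

Background correction is a power subtraction:
L_src = 10·log₁₀(10^(86.9/10) − 10^(80.2/10)) = 10·log₁₀(385100000) = 85.9 dB SPL.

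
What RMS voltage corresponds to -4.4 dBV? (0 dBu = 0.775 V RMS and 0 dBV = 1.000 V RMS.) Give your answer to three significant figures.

V = 1.000 V × 10^(-4.4/20).
= 1.000 × 0.6026 = 0.603 V.

0.603 V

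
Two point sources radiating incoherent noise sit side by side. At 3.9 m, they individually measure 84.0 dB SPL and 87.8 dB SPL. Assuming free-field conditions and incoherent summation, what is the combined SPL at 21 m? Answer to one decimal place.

Combined at 3.9 m: 10·log₁₀(10^(84.0/10)+10^(87.8/10)) = 89.31 dB SPL.
Then apply −20·log₁₀(21/3.9) = -14.62 dB → 74.7 dB SPL.

74.7 dB SPL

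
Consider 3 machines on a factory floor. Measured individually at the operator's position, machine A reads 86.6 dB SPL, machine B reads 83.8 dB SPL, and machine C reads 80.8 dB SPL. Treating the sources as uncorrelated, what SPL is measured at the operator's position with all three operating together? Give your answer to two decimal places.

89.12 dB SPL

Incoherent sources sum as intensities:
L_total = 10·log₁₀(10^(86.6/10) + 10^(83.8/10) + 10^(80.8/10)) = 10·log₁₀(817200000) = 89.12 dB SPL.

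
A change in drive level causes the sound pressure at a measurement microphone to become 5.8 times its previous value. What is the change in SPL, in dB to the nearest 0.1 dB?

15.3 dB

Sound pressure is an amplitude quantity: ΔL = 20·log₁₀(p₂/p₁).
20·log₁₀(5.8) = 15.3 dB.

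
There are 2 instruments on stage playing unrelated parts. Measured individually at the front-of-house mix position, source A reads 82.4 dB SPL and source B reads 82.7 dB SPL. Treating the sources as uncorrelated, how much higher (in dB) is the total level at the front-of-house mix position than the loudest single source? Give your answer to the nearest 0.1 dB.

Add the sources as powers (linear), then convert back to dB:
L_total = 10·log₁₀(10^(82.4/10) + 10^(82.7/10)) = 85.56 dB SPL.
Excess over the loudest (82.7 dB): 85.56 − 82.7 = 2.9 dB.

2.9 dB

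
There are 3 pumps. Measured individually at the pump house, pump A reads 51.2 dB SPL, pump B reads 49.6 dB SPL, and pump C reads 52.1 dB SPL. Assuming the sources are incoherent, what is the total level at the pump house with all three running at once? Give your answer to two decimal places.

Uncorrelated sources add in intensity (power), not in dB.
L_total = 10·log₁₀(10^(51.2/10) + 10^(49.6/10) + 10^(52.1/10)) = 10·log₁₀(385200) = 55.86 dB SPL.

55.86 dB SPL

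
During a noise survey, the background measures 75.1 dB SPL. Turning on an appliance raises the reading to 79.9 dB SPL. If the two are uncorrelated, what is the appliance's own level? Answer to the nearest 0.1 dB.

Background correction is a power subtraction:
L_src = 10·log₁₀(10^(79.9/10) − 10^(75.1/10)) = 10·log₁₀(65360000) = 78.2 dB SPL.

78.2 dB SPL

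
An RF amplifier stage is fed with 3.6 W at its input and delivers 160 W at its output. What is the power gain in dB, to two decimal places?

Power is a power quantity, so gain = 10·log₁₀(P_out/P_in).
10·log₁₀(160/3.6) = 10·log₁₀(44.44) = 16.48 dB.

16.48 dB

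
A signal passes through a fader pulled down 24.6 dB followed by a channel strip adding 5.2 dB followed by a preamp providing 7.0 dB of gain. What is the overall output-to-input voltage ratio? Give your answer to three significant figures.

0.240

Net gain = (−24.6) + 5.2 + 7.0 = -12.4 dB.
Voltage ratio = 10^(-12.4/20) = 0.240.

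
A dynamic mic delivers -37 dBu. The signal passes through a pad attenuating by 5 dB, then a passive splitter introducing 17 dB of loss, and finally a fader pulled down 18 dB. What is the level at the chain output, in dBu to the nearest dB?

-77 dBu

In dB, series stages simply add:
-37 − 5 − 17 − 18 = -77 dBu.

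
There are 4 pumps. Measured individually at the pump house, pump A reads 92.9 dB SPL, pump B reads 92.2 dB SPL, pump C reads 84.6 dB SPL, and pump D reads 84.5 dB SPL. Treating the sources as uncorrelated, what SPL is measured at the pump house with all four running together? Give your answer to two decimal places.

Incoherent sources sum as intensities:
L_total = 10·log₁₀(10^(92.9/10) + 10^(92.2/10) + 10^(84.6/10) + 10^(84.5/10)) = 10·log₁₀(4180000000) = 96.21 dB SPL.

96.21 dB SPL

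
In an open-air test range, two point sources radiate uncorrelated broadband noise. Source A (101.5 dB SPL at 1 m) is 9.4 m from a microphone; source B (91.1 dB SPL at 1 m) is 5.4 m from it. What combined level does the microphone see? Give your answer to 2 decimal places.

83.10 dB SPL

At the listener: L_A = 101.5 − 20·log₁₀(9.4) = 82.037 dB; L_B = 91.1 − 20·log₁₀(5.4) = 76.452 dB.
Combined: 10·log₁₀(10^(82.037/10)+10^(76.452/10)) = 83.10 dB SPL.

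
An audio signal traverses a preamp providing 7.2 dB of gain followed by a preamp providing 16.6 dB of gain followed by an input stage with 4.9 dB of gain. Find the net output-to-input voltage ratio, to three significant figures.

27.2

Net gain = 7.2 + 16.6 + 4.9 = 28.7 dB.
Voltage ratio = 10^(28.7/20) = 27.2.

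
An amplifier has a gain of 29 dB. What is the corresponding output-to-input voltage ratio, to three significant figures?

Voltage ratio = 10^(dB/20).
10^(29/20) = 10^(1.450) = 28.2.

28.2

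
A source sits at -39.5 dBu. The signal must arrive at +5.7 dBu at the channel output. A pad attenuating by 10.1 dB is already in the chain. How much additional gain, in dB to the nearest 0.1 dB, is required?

The required make-up gain is the shortfall in the dB sum.
G = +5.7 − (-39.5) + 10.1 = 55.3 dB.

55.3 dB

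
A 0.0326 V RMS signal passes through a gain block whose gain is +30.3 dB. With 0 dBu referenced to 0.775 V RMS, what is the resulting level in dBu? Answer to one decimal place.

Input level: 20·log₁₀(0.0326/0.775) = -27.52 dBu.
Output: -27.52 + 30.3 = +2.8 dBu.

+2.8 dBu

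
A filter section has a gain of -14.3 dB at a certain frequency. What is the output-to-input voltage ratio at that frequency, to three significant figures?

Voltage ratio = 10^(dB/20).
10^(-14.3/20) = 10^(-0.7150) = 0.193.

0.193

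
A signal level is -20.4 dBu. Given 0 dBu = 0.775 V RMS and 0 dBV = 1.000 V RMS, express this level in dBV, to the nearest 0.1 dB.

The offset between the scales is 20·log₁₀(0.775/1.000) = −2.214 dB.
So dBV = -20.4 − 2.214 = -22.6 dBV.

-22.6 dBV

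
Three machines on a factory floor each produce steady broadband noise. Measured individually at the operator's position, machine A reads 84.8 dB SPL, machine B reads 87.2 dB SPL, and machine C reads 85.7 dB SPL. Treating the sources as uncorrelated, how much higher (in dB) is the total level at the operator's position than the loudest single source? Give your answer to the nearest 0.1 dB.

3.6 dB

Add the sources as powers (linear), then convert back to dB:
L_total = 10·log₁₀(10^(84.8/10) + 10^(87.2/10) + 10^(85.7/10)) = 90.79 dB SPL.
Excess over the loudest (87.2 dB): 90.79 − 87.2 = 3.6 dB.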